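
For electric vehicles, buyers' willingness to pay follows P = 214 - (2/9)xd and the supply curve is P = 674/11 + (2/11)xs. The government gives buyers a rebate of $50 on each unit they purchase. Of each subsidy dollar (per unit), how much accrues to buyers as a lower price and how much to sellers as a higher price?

Pre-subsidy: 214 - (2/9)x = 674/11 + (2/11)x gives x* = 378 and P* = 130.
With the rebate, buyers effectively pay Pb = Ps − 50, where Ps is the price sellers receive.
On the curves, Pb = 214 - (2/9)x and Ps = 674/11 + (2/11)x; the wedge Ps − Pb = 50 gives 674/11 + (2/11)x − (214 - (2/9)x) = 50, so x' = 501.75.
Then Pb = 214 − (2/9)·501.75 = 102.5 and Ps = 674/11 + (2/11)·501.75 = 152.5.
Buyers' price falls by P* − Pb = 130 − 102.5 = 27.5; sellers' price rises by Ps − P* = 152.5 − 130 = 22.5.

Buyers gain $27.5 per unit; sellers gain $22.5 per unit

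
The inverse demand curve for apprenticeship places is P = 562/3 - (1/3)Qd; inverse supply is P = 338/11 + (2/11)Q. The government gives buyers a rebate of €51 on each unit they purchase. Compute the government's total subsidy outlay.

Pre-subsidy: 562/3 - (1/3)Q = 338/11 + (2/11)Q gives Q* = 304 and P* = 86.
With the rebate, buyers effectively pay Pb = Ps − 51, where Ps is the price sellers receive.
On the curves, Pb = 562/3 - (1/3)Q and Ps = 338/11 + (2/11)Q; the wedge Ps − Pb = 51 gives 338/11 + (2/11)Q − (562/3 - (1/3)Q) = 51, so Q' = 403.
Then Pb = 562/3 − (1/3)·403 = 53 and Ps = 338/11 + (2/11)·403 = 104.
Government outlay = subsidy × quantity = 51 × 403 = 20553.

Government cost = €20553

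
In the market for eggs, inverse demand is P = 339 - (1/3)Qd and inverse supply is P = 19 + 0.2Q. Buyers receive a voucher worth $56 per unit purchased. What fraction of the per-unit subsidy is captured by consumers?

Consumer share = 0.625

Pre-subsidy: 339 - (1/3)Q = 19 + 0.2Q gives Q* = 600 and P* = 139.
With the rebate, buyers effectively pay Pb = Ps − 56, where Ps is the price sellers receive.
On the curves, Pb = 339 - (1/3)Q and Ps = 19 + 0.2Q; the wedge Ps − Pb = 56 gives 19 + 0.2Q − (339 - (1/3)Q) = 56, so Q' = 705.
Then Pb = 339 − (1/3)·705 = 104 and Ps = 19 + 0.2·705 = 160.
Buyers' price falls by P* − Pb = 139 − 104 = 35; sellers' price rises by Ps − P* = 160 − 139 = 21.
So consumers capture 35/56 = 0.625 of each unit of subsidy.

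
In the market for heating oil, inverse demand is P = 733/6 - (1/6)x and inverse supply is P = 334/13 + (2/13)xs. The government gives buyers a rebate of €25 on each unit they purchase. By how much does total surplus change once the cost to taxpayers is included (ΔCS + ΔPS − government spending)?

Pre-subsidy: 733/6 - (1/6)x = 334/13 + (2/13)x gives x* = 301 and P* = 72.
With the rebate, buyers effectively pay Pb = Ps − 25, where Ps is the price sellers receive.
On the curves, Pb = 733/6 - (1/6)x and Ps = 334/13 + (2/13)x; the wedge Ps − Pb = 25 gives 334/13 + (2/13)x − (733/6 - (1/6)x) = 25, so x' = 379.
Then Pb = 733/6 − (1/6)·379 = 59 and Ps = 334/13 + (2/13)·379 = 84.
ΔCS = ½(301 + 379)(72 − 59) = 4420; ΔPS = ½(301 + 379)(84 − 72) = 4080.
Government spending = 25 × 379 = 9475.
Net change = 4420 + 4080 − 9475 = -975. The loss equals the DWL triangle ½·25·78.

Net change in total surplus = -€975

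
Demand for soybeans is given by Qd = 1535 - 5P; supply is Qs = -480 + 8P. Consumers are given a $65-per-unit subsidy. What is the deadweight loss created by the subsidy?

Deadweight loss = $6500

Pre-subsidy: 1535 - 5P = -480 + 8P gives P* = 155, Q* = 760.
With the rebate, buyers effectively pay Pb = Ps − 65, where Ps is the price sellers receive.
Demand in terms of Ps becomes Qd = 1535 − 5(Ps − 65) = 1860 - 5Ps. Setting this equal to supply: 1860 - 5Ps = -480 + 8Ps, so Ps = 180.
Buyers pay Pb = 180 − 65 = 115; Q' = -480 + 8·180 = 960.
The subsidy expands output by 960 − 760 = 200 past the efficient level; on those units the gap between marginal cost and willingness to pay runs from 0 up to 65.
DWL = ½ × 65 × 200 = 6500.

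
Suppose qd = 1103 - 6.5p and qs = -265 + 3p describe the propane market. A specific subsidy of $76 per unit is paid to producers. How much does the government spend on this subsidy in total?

Pre-subsidy: 1103 - 6.5p = -265 + 3p gives p* = 144, q* = 167.
With the subsidy, sellers receive ps = pb + 76 for each unit, where pb is the price buyers pay.
Supply in terms of pb becomes qs = -265 + 3(pb + 76) = -37 + 3pb. Setting this equal to demand: 1103 - 6.5pb = -37 + 3pb, so pb = 120.
Sellers receive ps = 120 + 76 = 196; q' = 1103 − 6.5·120 = 323.
Government outlay = subsidy × quantity = 76 × 323 = 24548.

Government cost = $24548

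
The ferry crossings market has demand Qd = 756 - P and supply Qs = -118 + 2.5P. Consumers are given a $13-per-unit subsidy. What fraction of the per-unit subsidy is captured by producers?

Producer share = 2/7

Pre-subsidy: 756 - P = -118 + 2.5P gives P* = 1748/7, Q* = 3544/7.
With the rebate, buyers effectively pay Pb = Ps − 13, where Ps is the price sellers receive.
Demand in terms of Ps becomes Qd = 756 − 1(Ps − 13) = 769 - Ps. Setting this equal to supply: 769 - Ps = -118 + 2.5Ps, so Ps = 1774/7.
Buyers pay Pb = 1774/7 − 13 = 1683/7; Q' = -118 + 2.5·(1774/7) = 3609/7.
Buyers' price falls by P* − Pb = 1748/7 − 1683/7 = 65/7; sellers' price rises by Ps − P* = 1774/7 − 1748/7 = 26/7.
So producers capture (26/7)/13 = 2/7 of each unit of subsidy.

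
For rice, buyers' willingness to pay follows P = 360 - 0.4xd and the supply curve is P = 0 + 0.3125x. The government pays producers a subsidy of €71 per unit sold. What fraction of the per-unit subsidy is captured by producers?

Producer share = 25/57

Pre-subsidy: 360 - 0.4x = 0 + 0.3125x gives x* = 9600/19 and P* = 3000/19.
With the subsidy, sellers receive Ps = Pb + 71 for each unit, where Pb is the price buyers pay.
On the curves, Pb = 360 - 0.4x and Ps = 0 + 0.3125x; the wedge Ps − Pb = 71 gives 0 + 0.3125x − (360 - 0.4x) = 71, so x' = 34480/57.
Then Pb = 360 − 0.4·(34480/57) = 6728/57 and Ps = 0 + 0.3125·(34480/57) = 10775/57.
Buyers' price falls by P* − Pb = 3000/19 − 6728/57 = 2272/57; sellers' price rises by Ps − P* = 10775/57 − 3000/19 = 1775/57.
So producers capture (1775/57)/71 = 25/57 of each unit of subsidy.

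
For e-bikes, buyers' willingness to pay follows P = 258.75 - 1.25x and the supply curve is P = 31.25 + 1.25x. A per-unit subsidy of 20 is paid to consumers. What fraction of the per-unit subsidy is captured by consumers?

Consumer share = 0.5

Pre-subsidy: 258.75 - 1.25x = 31.25 + 1.25x gives x* = 91 and P* = 145.
With the rebate, buyers effectively pay Pb = Ps − 20, where Ps is the price sellers receive.
On the curves, Pb = 258.75 - 1.25x and Ps = 31.25 + 1.25x; the wedge Ps − Pb = 20 gives 31.25 + 1.25x − (258.75 - 1.25x) = 20, so x' = 99.
Then Pb = 258.75 − 1.25·99 = 135 and Ps = 31.25 + 1.25·99 = 155.
Buyers' price falls by P* − Pb = 145 − 135 = 10; sellers' price rises by Ps − P* = 155 − 145 = 10.
So consumers capture 10/20 = 0.5 of each unit of subsidy.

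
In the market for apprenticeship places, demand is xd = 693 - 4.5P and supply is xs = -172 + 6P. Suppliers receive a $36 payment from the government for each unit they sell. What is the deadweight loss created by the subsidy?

Pre-subsidy: 693 - 4.5P = -172 + 6P gives P* = 1730/21, x* = 2256/7.
With the subsidy, sellers receive Ps = Pb + 36 for each unit, where Pb is the price buyers pay.
Supply in terms of Pb becomes xs = -172 + 6(Pb + 36) = 44 + 6Pb. Setting this equal to demand: 693 - 4.5Pb = 44 + 6Pb, so Pb = 1298/21.
Sellers receive Ps = 1298/21 + 36 = 2054/21; x' = 693 − 4.5·(1298/21) = 2904/7.
The subsidy expands output by 2904/7 − 2256/7 = 648/7 past the efficient level; on those units the gap between marginal cost and willingness to pay runs from 0 up to 36.
DWL = ½ × 36 × 648/7 = 11664/7.

Deadweight loss = 11664/7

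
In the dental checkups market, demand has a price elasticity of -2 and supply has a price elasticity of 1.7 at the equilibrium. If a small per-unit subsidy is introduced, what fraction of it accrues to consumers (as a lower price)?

Consumer share = 17/37

For a small subsidy around the equilibrium, the benefit split depends on the relative slopes, which at a point are proportional to the elasticities.
Buyer share = εs/(εs + |εd|) = 1.7/(1.7 + 2) = 17/37; seller share = |εd|/(εs + |εd|) = 20/37.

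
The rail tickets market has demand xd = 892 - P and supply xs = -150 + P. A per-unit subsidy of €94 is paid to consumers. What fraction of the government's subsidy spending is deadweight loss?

DWL / government spending = 47/836

Pre-subsidy: 892 - P = -150 + P gives P* = 521, x* = 371.
With the rebate, buyers effectively pay Pb = Ps − 94, where Ps is the price sellers receive.
Demand in terms of Ps becomes xd = 892 − 1(Ps − 94) = 986 - Ps. Setting this equal to supply: 986 - Ps = -150 + Ps, so Ps = 568.
Buyers pay Pb = 568 − 94 = 474; x' = -150 + 1·568 = 418.
ΔCS = ½(371 + 418)(521 − 474) = 18541.5; ΔPS = ½(371 + 418)(568 − 521) = 18541.5.
Government spending = 94 × 418 = 39292.
DWL = ½ × 94 × (418 − 371) = 2209; fraction = 2209 / 39292 = 47/836.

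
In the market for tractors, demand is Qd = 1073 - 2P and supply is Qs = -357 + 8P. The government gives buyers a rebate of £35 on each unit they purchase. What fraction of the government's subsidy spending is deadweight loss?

Pre-subsidy: 1073 - 2P = -357 + 8P gives P* = 143, Q* = 787.
With the rebate, buyers effectively pay Pb = Ps − 35, where Ps is the price sellers receive.
Demand in terms of Ps becomes Qd = 1073 − 2(Ps − 35) = 1143 - 2Ps. Setting this equal to supply: 1143 - 2Ps = -357 + 8Ps, so Ps = 150.
Buyers pay Pb = 150 − 35 = 115; Q' = -357 + 8·150 = 843.
ΔCS = ½(787 + 843)(143 − 115) = 22820; ΔPS = ½(787 + 843)(150 − 143) = 5705.
Government spending = 35 × 843 = 29505.
DWL = ½ × 35 × (843 − 787) = 980; fraction = 980 / 29505 = 28/843.

DWL / government spending = 28/843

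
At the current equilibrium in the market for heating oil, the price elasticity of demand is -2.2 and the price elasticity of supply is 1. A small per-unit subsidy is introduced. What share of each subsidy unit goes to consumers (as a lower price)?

Consumer share = 0.3125

For a small subsidy around the equilibrium, the benefit split depends on the relative slopes, which at a point are proportional to the elasticities.
Buyer share = εs/(εs + |εd|) = 1/(1 + 2.2) = 0.3125; seller share = |εd|/(εs + |εd|) = 0.6875.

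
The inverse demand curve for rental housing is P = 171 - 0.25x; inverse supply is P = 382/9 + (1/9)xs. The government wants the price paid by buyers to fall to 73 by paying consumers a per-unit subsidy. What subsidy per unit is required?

Required subsidy s = 13 per unit

At a buyer price of 73, quantity demanded is 684 − 4·73 = 392.
Sellers supply 392 only when they receive Ps = 382/9 + (1/9)·392 = 86.
s = Ps − Pb = 86 − 73 = 13.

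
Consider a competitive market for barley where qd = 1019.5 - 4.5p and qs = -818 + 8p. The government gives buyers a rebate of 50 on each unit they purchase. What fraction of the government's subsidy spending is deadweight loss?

Pre-subsidy: 1019.5 - 4.5p = -818 + 8p gives p* = 147, q* = 358.
With the rebate, buyers effectively pay pb = ps − 50, where ps is the price sellers receive.
Demand in terms of ps becomes qd = 1019.5 − 4.5(ps − 50) = 1244.5 - 4.5ps. Setting this equal to supply: 1244.5 - 4.5ps = -818 + 8ps, so ps = 165.
Buyers pay pb = 165 − 50 = 115; q' = -818 + 8·165 = 502.
ΔCS = ½(358 + 502)(147 − 115) = 13760; ΔPS = ½(358 + 502)(165 − 147) = 7740.
Government spending = 50 × 502 = 25100.
DWL = ½ × 50 × (502 − 358) = 3600; fraction = 3600 / 25100 = 36/251.

DWL / government spending = 36/251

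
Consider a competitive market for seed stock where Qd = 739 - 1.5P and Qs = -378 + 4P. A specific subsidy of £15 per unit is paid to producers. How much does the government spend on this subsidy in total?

Pre-subsidy: 739 - 1.5P = -378 + 4P gives P* = 2234/11, Q* = 4778/11.
With the subsidy, sellers receive Ps = Pb + 15 for each unit, where Pb is the price buyers pay.
Supply in terms of Pb becomes Qs = -378 + 4(Pb + 15) = -318 + 4Pb. Setting this equal to demand: 739 - 1.5Pb = -318 + 4Pb, so Pb = 2114/11.
Sellers receive Ps = 2114/11 + 15 = 2279/11; Q' = 739 − 1.5·(2114/11) = 4958/11.
Government outlay = subsidy × quantity = 15 × 4958/11 = 74370/11.

Government cost = 74370/11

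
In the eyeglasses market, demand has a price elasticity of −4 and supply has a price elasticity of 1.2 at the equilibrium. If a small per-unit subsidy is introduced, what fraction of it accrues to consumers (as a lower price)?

For a small subsidy around the equilibrium, the benefit split depends on the relative slopes, which at a point are proportional to the elasticities.
Buyer share = εs/(εs + |εd|) = 1.2/(1.2 + 4) = 3/13; seller share = |εd|/(εs + |εd|) = 10/13.

Consumer share = 3/13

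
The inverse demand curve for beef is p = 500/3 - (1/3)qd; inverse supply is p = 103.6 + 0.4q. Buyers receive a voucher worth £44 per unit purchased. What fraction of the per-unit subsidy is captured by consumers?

Consumer share = 5/11

Pre-subsidy: 500/3 - (1/3)q = 103.6 + 0.4q gives q* = 86 and p* = 138.
With the rebate, buyers effectively pay pb = ps − 44, where ps is the price sellers receive.
On the curves, pb = 500/3 - (1/3)q and ps = 103.6 + 0.4q; the wedge ps − pb = 44 gives 103.6 + 0.4q − (500/3 - (1/3)q) = 44, so q' = 146.
Then pb = 500/3 − (1/3)·146 = 118 and ps = 103.6 + 0.4·146 = 162.
Buyers' price falls by p* − pb = 138 − 118 = 20; sellers' price rises by ps − p* = 162 − 138 = 24.
So consumers capture 20/44 = 5/11 of each unit of subsidy.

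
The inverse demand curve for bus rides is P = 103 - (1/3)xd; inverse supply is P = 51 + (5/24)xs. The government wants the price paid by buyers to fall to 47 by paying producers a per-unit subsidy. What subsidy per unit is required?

At a buyer price of 47, quantity demanded is 309 − 3·47 = 168.
Sellers supply 168 only when they receive Ps = 51 + (5/24)·168 = 86.
s = Ps − Pb = 86 − 47 = 39.

Required subsidy s = 39 per unit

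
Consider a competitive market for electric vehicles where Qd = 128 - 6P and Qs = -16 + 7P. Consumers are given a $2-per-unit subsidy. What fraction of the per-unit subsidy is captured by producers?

Producer share = 6/13

Pre-subsidy: 128 - 6P = -16 + 7P gives P* = 144/13, Q* = 800/13.
With the rebate, buyers effectively pay Pb = Ps − 2, where Ps is the price sellers receive.
Demand in terms of Ps becomes Qd = 128 − 6(Ps − 2) = 140 - 6Ps. Setting this equal to supply: 140 - 6Ps = -16 + 7Ps, so Ps = 12.
Buyers pay Pb = 12 − 2 = 10; Q' = -16 + 7·12 = 68.
Buyers' price falls by P* − Pb = 144/13 − 10 = 14/13; sellers' price rises by Ps − P* = 12 − 144/13 = 12/13.
So producers capture (12/13)/2 = 6/13 of each unit of subsidy.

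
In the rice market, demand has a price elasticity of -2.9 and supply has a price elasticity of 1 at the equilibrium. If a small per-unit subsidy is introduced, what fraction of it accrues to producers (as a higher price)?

For a small subsidy around the equilibrium, the benefit split depends on the relative slopes, which at a point are proportional to the elasticities.
Buyer share = εs/(εs + |εd|) = 1/(1 + 2.9) = 10/39; seller share = |εd|/(εs + |εd|) = 29/39.
So producers capture 29/39 of the subsidy.

Producer share = 29/39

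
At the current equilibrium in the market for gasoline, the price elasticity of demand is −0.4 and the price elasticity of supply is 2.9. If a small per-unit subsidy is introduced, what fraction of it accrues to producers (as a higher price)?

For a small subsidy around the equilibrium, the benefit split depends on the relative slopes, which at a point are proportional to the elasticities.
Buyer share = εs/(εs + |εd|) = 2.9/(2.9 + 0.4) = 29/33; seller share = |εd|/(εs + |εd|) = 4/33.
So producers capture 4/33 of the subsidy.

Producer share = 4/33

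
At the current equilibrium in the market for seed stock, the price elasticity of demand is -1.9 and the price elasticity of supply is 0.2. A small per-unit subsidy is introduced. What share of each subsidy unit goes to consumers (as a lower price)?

Consumer share = 2/21

For a small subsidy around the equilibrium, the benefit split depends on the relative slopes, which at a point are proportional to the elasticities.
Buyer share = εs/(εs + |εd|) = 0.2/(0.2 + 1.9) = 2/21; seller share = |εd|/(εs + |εd|) = 19/21.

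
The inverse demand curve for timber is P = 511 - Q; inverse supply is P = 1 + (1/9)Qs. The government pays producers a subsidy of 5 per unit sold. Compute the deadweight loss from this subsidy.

Deadweight loss = 11.25

Pre-subsidy: 511 - Q = 1 + (1/9)Q gives Q* = 459 and P* = 52.
With the subsidy, sellers receive Ps = Pb + 5 for each unit, where Pb is the price buyers pay.
On the curves, Pb = 511 - Q and Ps = 1 + (1/9)Q; the wedge Ps − Pb = 5 gives 1 + (1/9)Q − (511 - Q) = 5, so Q' = 463.5.
Then Pb = 511 − 1·463.5 = 47.5 and Ps = 1 + (1/9)·463.5 = 52.5.
The subsidy expands output by 463.5 − 459 = 4.5 past the efficient level; on those units the gap between marginal cost and willingness to pay runs from 0 up to 5.
DWL = ½ × 5 × 4.5 = 11.25.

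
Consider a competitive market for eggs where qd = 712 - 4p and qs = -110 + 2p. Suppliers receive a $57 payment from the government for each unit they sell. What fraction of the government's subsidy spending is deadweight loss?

Pre-subsidy: 712 - 4p = -110 + 2p gives p* = 137, q* = 164.
With the subsidy, sellers receive ps = pb + 57 for each unit, where pb is the price buyers pay.
Supply in terms of pb becomes qs = -110 + 2(pb + 57) = 4 + 2pb. Setting this equal to demand: 712 - 4pb = 4 + 2pb, so pb = 118.
Sellers receive ps = 118 + 57 = 175; q' = 712 − 4·118 = 240.
ΔCS = ½(164 + 240)(137 − 118) = 3838; ΔPS = ½(164 + 240)(175 − 137) = 7676.
Government spending = 57 × 240 = 13680.
DWL = ½ × 57 × (240 − 164) = 2166; fraction = 2166 / 13680 = 19/120.

DWL / government spending = 19/120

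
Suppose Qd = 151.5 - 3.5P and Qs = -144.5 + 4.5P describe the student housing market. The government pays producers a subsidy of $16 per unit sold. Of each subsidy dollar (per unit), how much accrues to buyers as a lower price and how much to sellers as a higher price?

Pre-subsidy: 151.5 - 3.5P = -144.5 + 4.5P gives P* = 37, Q* = 22.
With the subsidy, sellers receive Ps = Pb + 16 for each unit, where Pb is the price buyers pay.
Supply in terms of Pb becomes Qs = -144.5 + 4.5(Pb + 16) = -72.5 + 4.5Pb. Setting this equal to demand: 151.5 - 3.5Pb = -72.5 + 4.5Pb, so Pb = 28.
Sellers receive Ps = 28 + 16 = 44; Q' = 151.5 − 3.5·28 = 53.5.
Buyers' price falls by P* − Pb = 37 − 28 = 9; sellers' price rises by Ps − P* = 44 − 37 = 7.

Buyers gain $9 per unit; sellers gain $7 per unit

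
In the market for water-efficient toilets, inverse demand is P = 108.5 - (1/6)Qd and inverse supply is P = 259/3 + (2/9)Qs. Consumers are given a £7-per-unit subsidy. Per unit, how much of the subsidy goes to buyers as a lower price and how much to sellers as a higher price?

Pre-subsidy: 108.5 - (1/6)Q = 259/3 + (2/9)Q gives Q* = 57 and P* = 99.
With the rebate, buyers effectively pay Pb = Ps − 7, where Ps is the price sellers receive.
On the curves, Pb = 108.5 - (1/6)Q and Ps = 259/3 + (2/9)Q; the wedge Ps − Pb = 7 gives 259/3 + (2/9)Q − (108.5 - (1/6)Q) = 7, so Q' = 75.
Then Pb = 108.5 − (1/6)·75 = 96 and Ps = 259/3 + (2/9)·75 = 103.
Buyers' price falls by P* − Pb = 99 − 96 = 3; sellers' price rises by Ps − P* = 103 − 99 = 4.

Buyers gain £3 per unit; sellers gain £4 per unit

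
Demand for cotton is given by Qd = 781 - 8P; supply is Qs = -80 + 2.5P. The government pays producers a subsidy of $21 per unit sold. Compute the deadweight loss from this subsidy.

Pre-subsidy: 781 - 8P = -80 + 2.5P gives P* = 82, Q* = 125.
With the subsidy, sellers receive Ps = Pb + 21 for each unit, where Pb is the price buyers pay.
Supply in terms of Pb becomes Qs = -80 + 2.5(Pb + 21) = -27.5 + 2.5Pb. Setting this equal to demand: 781 - 8Pb = -27.5 + 2.5Pb, so Pb = 77.
Sellers receive Ps = 77 + 21 = 98; Q' = 781 − 8·77 = 165.
The subsidy expands output by 165 − 125 = 40 past the efficient level; on those units the gap between marginal cost and willingness to pay runs from 0 up to 21.
DWL = ½ × 21 × 40 = 420.

Deadweight loss = $420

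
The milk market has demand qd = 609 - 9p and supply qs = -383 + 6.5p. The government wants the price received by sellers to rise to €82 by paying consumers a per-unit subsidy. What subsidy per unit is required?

Required subsidy s = €31 per unit

At a seller price of 82, quantity supplied is -383 + 6.5·82 = 150.
Buyers absorb 150 only when they pay pb with 609 − 9·pb = 150, i.e. pb = 51.
s = ps − pb = 82 − 51 = 31.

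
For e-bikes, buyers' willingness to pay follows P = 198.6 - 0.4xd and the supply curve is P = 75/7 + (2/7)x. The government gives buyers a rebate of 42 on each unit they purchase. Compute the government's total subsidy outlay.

Pre-subsidy: 198.6 - 0.4x = 75/7 + (2/7)x gives x* = 274 and P* = 89.
With the rebate, buyers effectively pay Pb = Ps − 42, where Ps is the price sellers receive.
On the curves, Pb = 198.6 - 0.4x and Ps = 75/7 + (2/7)x; the wedge Ps − Pb = 42 gives 75/7 + (2/7)x − (198.6 - 0.4x) = 42, so x' = 335.25.
Then Pb = 198.6 − 0.4·335.25 = 64.5 and Ps = 75/7 + (2/7)·335.25 = 106.5.
Government outlay = subsidy × quantity = 42 × 335.25 = 14080.5.

Government cost = 14080.5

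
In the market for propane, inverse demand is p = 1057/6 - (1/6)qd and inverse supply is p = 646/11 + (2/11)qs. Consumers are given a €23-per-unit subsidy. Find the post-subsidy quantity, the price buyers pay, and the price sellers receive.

Pre-subsidy: 1057/6 - (1/6)q = 646/11 + (2/11)q gives q* = 337 and p* = 120.
With the rebate, buyers effectively pay pb = ps − 23, where ps is the price sellers receive.
On the curves, pb = 1057/6 - (1/6)q and ps = 646/11 + (2/11)q; the wedge ps − pb = 23 gives 646/11 + (2/11)q − (1057/6 - (1/6)q) = 23, so q' = 403.
Then pb = 1057/6 − (1/6)·403 = 109 and ps = 646/11 + (2/11)·403 = 132.

q' = 403; buyers pay €109; sellers receive €132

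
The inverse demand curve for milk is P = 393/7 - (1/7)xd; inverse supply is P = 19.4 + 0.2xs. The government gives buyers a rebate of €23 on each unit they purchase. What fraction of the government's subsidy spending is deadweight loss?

DWL / government spending = 805/4182

Pre-subsidy: 393/7 - (1/7)x = 19.4 + 0.2x gives x* = 643/6 and P* = 245/6.
With the rebate, buyers effectively pay Pb = Ps − 23, where Ps is the price sellers receive.
On the curves, Pb = 393/7 - (1/7)x and Ps = 19.4 + 0.2x; the wedge Ps − Pb = 23 gives 19.4 + 0.2x − (393/7 - (1/7)x) = 23, so x' = 174.25.
Then Pb = 393/7 − (1/7)·174.25 = 31.25 and Ps = 19.4 + 0.2·174.25 = 54.25.
ΔCS = ½(643/6 + 174.25)(245/6 − 31.25) = 388355/288; ΔPS = ½(643/6 + 174.25)(54.25 − 245/6) = 543697/288.
Government spending = 23 × 174.25 = 4007.75.
DWL = ½ × 23 × (174.25 − 643/6) = 18515/24; fraction = (18515/24) / 4007.75 = 805/4182.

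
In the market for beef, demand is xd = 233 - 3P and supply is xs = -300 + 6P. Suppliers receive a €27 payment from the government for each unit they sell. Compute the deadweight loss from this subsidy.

Deadweight loss = €729

Pre-subsidy: 233 - 3P = -300 + 6P gives P* = 533/9, x* = 166/3.
With the subsidy, sellers receive Ps = Pb + 27 for each unit, where Pb is the price buyers pay.
Supply in terms of Pb becomes xs = -300 + 6(Pb + 27) = -138 + 6Pb. Setting this equal to demand: 233 - 3Pb = -138 + 6Pb, so Pb = 371/9.
Sellers receive Ps = 371/9 + 27 = 614/9; x' = 233 − 3·(371/9) = 328/3.
The subsidy expands output by 328/3 − 166/3 = 54 past the efficient level; on those units the gap between marginal cost and willingness to pay runs from 0 up to 27.
DWL = ½ × 27 × 54 = 729.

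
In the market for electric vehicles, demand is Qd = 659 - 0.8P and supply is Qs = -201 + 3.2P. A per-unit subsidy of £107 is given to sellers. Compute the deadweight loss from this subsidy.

Pre-subsidy: 659 - 0.8P = -201 + 3.2P gives P* = 215, Q* = 487.
With the subsidy, sellers receive Ps = Pb + 107 for each unit, where Pb is the price buyers pay.
Supply in terms of Pb becomes Qs = -201 + 3.2(Pb + 107) = 141.4 + 3.2Pb. Setting this equal to demand: 659 - 0.8Pb = 141.4 + 3.2Pb, so Pb = 129.4.
Sellers receive Ps = 129.4 + 107 = 236.4; Q' = 659 − 0.8·129.4 = 555.48.
The subsidy expands output by 555.48 − 487 = 68.48 past the efficient level; on those units the gap between marginal cost and willingness to pay runs from 0 up to 107.
DWL = ½ × 107 × 68.48 = 3663.68.

Deadweight loss = £3663.68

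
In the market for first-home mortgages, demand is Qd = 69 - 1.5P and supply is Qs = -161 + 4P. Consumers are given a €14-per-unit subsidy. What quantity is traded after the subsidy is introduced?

Pre-subsidy: 69 - 1.5P = -161 + 4P gives P* = 460/11, Q* = 69/11.
With the rebate, buyers effectively pay Pb = Ps − 14, where Ps is the price sellers receive.
Demand in terms of Ps becomes Qd = 69 − 1.5(Ps − 14) = 90 - 1.5Ps. Setting this equal to supply: 90 - 1.5Ps = -161 + 4Ps, so Ps = 502/11.
Buyers pay Pb = 502/11 − 14 = 348/11; Q' = -161 + 4·(502/11) = 237/11.

Q' = 237/11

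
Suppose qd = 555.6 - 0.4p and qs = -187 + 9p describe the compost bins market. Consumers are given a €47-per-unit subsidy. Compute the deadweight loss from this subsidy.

Pre-subsidy: 555.6 - 0.4p = -187 + 9p gives p* = 79, q* = 524.
With the rebate, buyers effectively pay pb = ps − 47, where ps is the price sellers receive.
Demand in terms of ps becomes qd = 555.6 − 0.4(ps − 47) = 574.4 - 0.4ps. Setting this equal to supply: 574.4 - 0.4ps = -187 + 9ps, so ps = 81.
Buyers pay pb = 81 − 47 = 34; q' = -187 + 9·81 = 542.
The subsidy expands output by 542 − 524 = 18 past the efficient level; on those units the gap between marginal cost and willingness to pay runs from 0 up to 47.
DWL = ½ × 47 × 18 = 423.

Deadweight loss = €423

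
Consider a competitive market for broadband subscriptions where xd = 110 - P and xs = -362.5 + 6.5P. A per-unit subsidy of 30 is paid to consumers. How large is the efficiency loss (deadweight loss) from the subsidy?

Pre-subsidy: 110 - P = -362.5 + 6.5P gives P* = 63, x* = 47.
With the rebate, buyers effectively pay Pb = Ps − 30, where Ps is the price sellers receive.
Demand in terms of Ps becomes xd = 110 − 1(Ps − 30) = 140 - Ps. Setting this equal to supply: 140 - Ps = -362.5 + 6.5Ps, so Ps = 67.
Buyers pay Pb = 67 − 30 = 37; x' = -362.5 + 6.5·67 = 73.
The subsidy expands output by 73 − 47 = 26 past the efficient level; on those units the gap between marginal cost and willingness to pay runs from 0 up to 30.
DWL = ½ × 30 × 26 = 390.

Deadweight loss = 390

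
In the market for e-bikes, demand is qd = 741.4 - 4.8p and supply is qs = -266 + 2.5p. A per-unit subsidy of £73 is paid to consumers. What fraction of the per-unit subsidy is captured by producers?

Producer share = 48/73

Pre-subsidy: 741.4 - 4.8p = -266 + 2.5p gives p* = 138, q* = 79.
With the rebate, buyers effectively pay pb = ps − 73, where ps is the price sellers receive.
Demand in terms of ps becomes qd = 741.4 − 4.8(ps − 73) = 1091.8 - 4.8ps. Setting this equal to supply: 1091.8 - 4.8ps = -266 + 2.5ps, so ps = 186.
Buyers pay pb = 186 − 73 = 113; q' = -266 + 2.5·186 = 199.
Buyers' price falls by p* − pb = 138 − 113 = 25; sellers' price rises by ps − p* = 186 − 138 = 48.
So producers capture 48/73 = 48/73 of each unit of subsidy.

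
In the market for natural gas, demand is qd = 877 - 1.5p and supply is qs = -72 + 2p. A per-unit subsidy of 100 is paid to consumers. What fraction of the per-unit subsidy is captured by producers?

Pre-subsidy: 877 - 1.5p = -72 + 2p gives p* = 1898/7, q* = 3292/7.
With the rebate, buyers effectively pay pb = ps − 100, where ps is the price sellers receive.
Demand in terms of ps becomes qd = 877 − 1.5(ps − 100) = 1027 - 1.5ps. Setting this equal to supply: 1027 - 1.5ps = -72 + 2ps, so ps = 314.
Buyers pay pb = 314 − 100 = 214; q' = -72 + 2·314 = 556.
Buyers' price falls by p* − pb = 1898/7 − 214 = 400/7; sellers' price rises by ps − p* = 314 − 1898/7 = 300/7.
So producers capture (300/7)/100 = 3/7 of each unit of subsidy.

Producer share = 3/7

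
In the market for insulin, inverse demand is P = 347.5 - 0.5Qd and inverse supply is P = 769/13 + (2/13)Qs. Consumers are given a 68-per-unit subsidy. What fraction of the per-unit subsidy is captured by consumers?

Consumer share = 13/17

Pre-subsidy: 347.5 - 0.5Q = 769/13 + (2/13)Q gives Q* = 441 and P* = 127.
With the rebate, buyers effectively pay Pb = Ps − 68, where Ps is the price sellers receive.
On the curves, Pb = 347.5 - 0.5Q and Ps = 769/13 + (2/13)Q; the wedge Ps − Pb = 68 gives 769/13 + (2/13)Q − (347.5 - 0.5Q) = 68, so Q' = 545.
Then Pb = 347.5 − 0.5·545 = 75 and Ps = 769/13 + (2/13)·545 = 143.
Buyers' price falls by P* − Pb = 127 − 75 = 52; sellers' price rises by Ps − P* = 143 − 127 = 16.
So consumers capture 52/68 = 13/17 of each unit of subsidy.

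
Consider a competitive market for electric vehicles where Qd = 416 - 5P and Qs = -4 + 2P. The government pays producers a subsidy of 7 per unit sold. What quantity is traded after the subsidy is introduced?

Q' = 126

Pre-subsidy: 416 - 5P = -4 + 2P gives P* = 60, Q* = 116.
With the subsidy, sellers receive Ps = Pb + 7 for each unit, where Pb is the price buyers pay.
Supply in terms of Pb becomes Qs = -4 + 2(Pb + 7) = 10 + 2Pb. Setting this equal to demand: 416 - 5Pb = 10 + 2Pb, so Pb = 58.
Sellers receive Ps = 58 + 7 = 65; Q' = 416 − 5·58 = 126.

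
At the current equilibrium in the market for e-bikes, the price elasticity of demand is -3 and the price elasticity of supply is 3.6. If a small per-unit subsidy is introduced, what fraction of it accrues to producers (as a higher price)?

Producer share = 5/11

For a small subsidy around the equilibrium, the benefit split depends on the relative slopes, which at a point are proportional to the elasticities.
Buyer share = εs/(εs + |εd|) = 3.6/(3.6 + 3) = 6/11; seller share = |εd|/(εs + |εd|) = 5/11.
So producers capture 5/11 of the subsidy.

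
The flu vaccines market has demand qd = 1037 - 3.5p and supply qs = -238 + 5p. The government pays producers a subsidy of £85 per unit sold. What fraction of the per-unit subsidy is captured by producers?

Producer share = 7/17

Pre-subsidy: 1037 - 3.5p = -238 + 5p gives p* = 150, q* = 512.
With the subsidy, sellers receive ps = pb + 85 for each unit, where pb is the price buyers pay.
Supply in terms of pb becomes qs = -238 + 5(pb + 85) = 187 + 5pb. Setting this equal to demand: 1037 - 3.5pb = 187 + 5pb, so pb = 100.
Sellers receive ps = 100 + 85 = 185; q' = 1037 − 3.5·100 = 687.
Buyers' price falls by p* − pb = 150 − 100 = 50; sellers' price rises by ps − p* = 185 − 150 = 35.
So producers capture 35/85 = 7/17 of each unit of subsidy.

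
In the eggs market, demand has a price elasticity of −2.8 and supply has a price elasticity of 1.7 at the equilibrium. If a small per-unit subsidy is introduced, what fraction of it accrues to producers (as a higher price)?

Producer share = 28/45

For a small subsidy around the equilibrium, the benefit split depends on the relative slopes, which at a point are proportional to the elasticities.
Buyer share = εs/(εs + |εd|) = 1.7/(1.7 + 2.8) = 17/45; seller share = |εd|/(εs + |εd|) = 28/45.
So producers capture 28/45 of the subsidy.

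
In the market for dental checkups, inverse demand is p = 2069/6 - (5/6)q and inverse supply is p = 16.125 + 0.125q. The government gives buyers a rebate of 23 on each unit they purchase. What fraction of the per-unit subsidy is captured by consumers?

Pre-subsidy: 2069/6 - (5/6)q = 16.125 + 0.125q gives q* = 343 and p* = 59.
With the rebate, buyers effectively pay pb = ps − 23, where ps is the price sellers receive.
On the curves, pb = 2069/6 - (5/6)q and ps = 16.125 + 0.125q; the wedge ps − pb = 23 gives 16.125 + 0.125q − (2069/6 - (5/6)q) = 23, so q' = 367.
Then pb = 2069/6 − (5/6)·367 = 39 and ps = 16.125 + 0.125·367 = 62.
Buyers' price falls by p* − pb = 59 − 39 = 20; sellers' price rises by ps − p* = 62 − 59 = 3.
So consumers capture 20/23 = 20/23 of each unit of subsidy.

Consumer share = 20/23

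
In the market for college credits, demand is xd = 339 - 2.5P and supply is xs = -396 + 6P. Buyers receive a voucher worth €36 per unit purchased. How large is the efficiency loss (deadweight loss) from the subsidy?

Pre-subsidy: 339 - 2.5P = -396 + 6P gives P* = 1470/17, x* = 2088/17.
With the rebate, buyers effectively pay Pb = Ps − 36, where Ps is the price sellers receive.
Demand in terms of Ps becomes xd = 339 − 2.5(Ps − 36) = 429 - 2.5Ps. Setting this equal to supply: 429 - 2.5Ps = -396 + 6Ps, so Ps = 1650/17.
Buyers pay Pb = 1650/17 − 36 = 1038/17; x' = -396 + 6·(1650/17) = 3168/17.
The subsidy expands output by 3168/17 − 2088/17 = 1080/17 past the efficient level; on those units the gap between marginal cost and willingness to pay runs from 0 up to 36.
DWL = ½ × 36 × 1080/17 = 19440/17.

Deadweight loss = 19440/17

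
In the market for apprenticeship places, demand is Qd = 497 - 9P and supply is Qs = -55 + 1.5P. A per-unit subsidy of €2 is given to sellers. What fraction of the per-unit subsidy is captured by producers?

Pre-subsidy: 497 - 9P = -55 + 1.5P gives P* = 368/7, Q* = 167/7.
With the subsidy, sellers receive Ps = Pb + 2 for each unit, where Pb is the price buyers pay.
Supply in terms of Pb becomes Qs = -55 + 1.5(Pb + 2) = -52 + 1.5Pb. Setting this equal to demand: 497 - 9Pb = -52 + 1.5Pb, so Pb = 366/7.
Sellers receive Ps = 366/7 + 2 = 380/7; Q' = 497 − 9·(366/7) = 185/7.
Buyers' price falls by P* − Pb = 368/7 − 366/7 = 2/7; sellers' price rises by Ps − P* = 380/7 − 368/7 = 12/7.
So producers capture (12/7)/2 = 6/7 of each unit of subsidy.

Producer share = 6/7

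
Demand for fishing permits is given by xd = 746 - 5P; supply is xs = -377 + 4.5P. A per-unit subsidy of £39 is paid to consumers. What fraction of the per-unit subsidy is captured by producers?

Producer share = 10/19

Pre-subsidy: 746 - 5P = -377 + 4.5P gives P* = 2246/19, x* = 2944/19.
With the rebate, buyers effectively pay Pb = Ps − 39, where Ps is the price sellers receive.
Demand in terms of Ps becomes xd = 746 − 5(Ps − 39) = 941 - 5Ps. Setting this equal to supply: 941 - 5Ps = -377 + 4.5Ps, so Ps = 2636/19.
Buyers pay Pb = 2636/19 − 39 = 1895/19; x' = -377 + 4.5·(2636/19) = 4699/19.
Buyers' price falls by P* − Pb = 2246/19 − 1895/19 = 351/19; sellers' price rises by Ps − P* = 2636/19 − 2246/19 = 390/19.
So producers capture (390/19)/39 = 10/19 of each unit of subsidy.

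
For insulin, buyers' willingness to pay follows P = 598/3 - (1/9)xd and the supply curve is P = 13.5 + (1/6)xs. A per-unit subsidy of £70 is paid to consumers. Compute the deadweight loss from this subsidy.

Pre-subsidy: 598/3 - (1/9)x = 13.5 + (1/6)x gives x* = 669 and P* = 125.
With the rebate, buyers effectively pay Pb = Ps − 70, where Ps is the price sellers receive.
On the curves, Pb = 598/3 - (1/9)x and Ps = 13.5 + (1/6)x; the wedge Ps − Pb = 70 gives 13.5 + (1/6)x − (598/3 - (1/9)x) = 70, so x' = 921.
Then Pb = 598/3 − (1/9)·921 = 97 and Ps = 13.5 + (1/6)·921 = 167.
The subsidy expands output by 921 − 669 = 252 past the efficient level; on those units the gap between marginal cost and willingness to pay runs from 0 up to 70.
DWL = ½ × 70 × 252 = 8820.

Deadweight loss = £8820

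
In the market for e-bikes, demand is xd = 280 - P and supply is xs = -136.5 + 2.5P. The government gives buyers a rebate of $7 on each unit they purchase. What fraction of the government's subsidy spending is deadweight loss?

DWL / government spending = 5/332

Pre-subsidy: 280 - P = -136.5 + 2.5P gives P* = 119, x* = 161.
With the rebate, buyers effectively pay Pb = Ps − 7, where Ps is the price sellers receive.
Demand in terms of Ps becomes xd = 280 − 1(Ps − 7) = 287 - Ps. Setting this equal to supply: 287 - Ps = -136.5 + 2.5Ps, so Ps = 121.
Buyers pay Pb = 121 − 7 = 114; x' = -136.5 + 2.5·121 = 166.
ΔCS = ½(161 + 166)(119 − 114) = 817.5; ΔPS = ½(161 + 166)(121 − 119) = 327.
Government spending = 7 × 166 = 1162.
DWL = ½ × 7 × (166 − 161) = 17.5; fraction = 17.5 / 1162 = 5/332.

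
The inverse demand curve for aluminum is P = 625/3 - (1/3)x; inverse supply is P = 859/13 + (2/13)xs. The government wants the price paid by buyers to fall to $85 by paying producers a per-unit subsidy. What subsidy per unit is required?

Required subsidy s = $38 per unit

At a buyer price of 85, quantity demanded is 625 − 3·85 = 370.
Sellers supply 370 only when they receive Ps = 859/13 + (2/13)·370 = 123.
s = Ps − Pb = 123 − 85 = 38.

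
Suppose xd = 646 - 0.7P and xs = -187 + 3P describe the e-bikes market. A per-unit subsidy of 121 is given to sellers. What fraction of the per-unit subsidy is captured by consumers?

Consumer share = 30/37

Pre-subsidy: 646 - 0.7P = -187 + 3P gives P* = 8330/37, x* = 18071/37.
With the subsidy, sellers receive Ps = Pb + 121 for each unit, where Pb is the price buyers pay.
Supply in terms of Pb becomes xs = -187 + 3(Pb + 121) = 176 + 3Pb. Setting this equal to demand: 646 - 0.7Pb = 176 + 3Pb, so Pb = 4700/37.
Sellers receive Ps = 4700/37 + 121 = 9177/37; x' = 646 − 0.7·(4700/37) = 20612/37.
Buyers' price falls by P* − Pb = 8330/37 − 4700/37 = 3630/37; sellers' price rises by Ps − P* = 9177/37 − 8330/37 = 847/37.
So consumers capture (3630/37)/121 = 30/37 of each unit of subsidy.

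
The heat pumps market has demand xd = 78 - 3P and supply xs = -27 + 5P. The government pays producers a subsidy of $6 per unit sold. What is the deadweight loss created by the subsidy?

Pre-subsidy: 78 - 3P = -27 + 5P gives P* = 13.125, x* = 38.625.
With the subsidy, sellers receive Ps = Pb + 6 for each unit, where Pb is the price buyers pay.
Supply in terms of Pb becomes xs = -27 + 5(Pb + 6) = 3 + 5Pb. Setting this equal to demand: 78 - 3Pb = 3 + 5Pb, so Pb = 9.375.
Sellers receive Ps = 9.375 + 6 = 15.375; x' = 78 − 3·9.375 = 49.875.
The subsidy expands output by 49.875 − 38.625 = 11.25 past the efficient level; on those units the gap between marginal cost and willingness to pay runs from 0 up to 6.
DWL = ½ × 6 × 11.25 = 33.75.

Deadweight loss = $33.75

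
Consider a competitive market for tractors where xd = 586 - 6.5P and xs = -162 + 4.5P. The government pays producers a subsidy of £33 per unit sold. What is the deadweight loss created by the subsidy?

Deadweight loss = £1447.875

Pre-subsidy: 586 - 6.5P = -162 + 4.5P gives P* = 68, x* = 144.
With the subsidy, sellers receive Ps = Pb + 33 for each unit, where Pb is the price buyers pay.
Supply in terms of Pb becomes xs = -162 + 4.5(Pb + 33) = -13.5 + 4.5Pb. Setting this equal to demand: 586 - 6.5Pb = -13.5 + 4.5Pb, so Pb = 54.5.
Sellers receive Ps = 54.5 + 33 = 87.5; x' = 586 − 6.5·54.5 = 231.75.
The subsidy expands output by 231.75 − 144 = 87.75 past the efficient level; on those units the gap between marginal cost and willingness to pay runs from 0 up to 33.
DWL = ½ × 33 × 87.75 = 1447.875.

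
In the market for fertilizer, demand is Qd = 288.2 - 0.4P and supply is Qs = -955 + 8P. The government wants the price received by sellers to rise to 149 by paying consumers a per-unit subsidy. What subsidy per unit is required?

Required subsidy s = 21 per unit

At a seller price of 149, quantity supplied is -955 + 8·149 = 237.
Buyers absorb 237 only when they pay Pb with 288.2 − 0.4·Pb = 237, i.e. Pb = 128.
s = Ps − Pb = 149 − 128 = 21.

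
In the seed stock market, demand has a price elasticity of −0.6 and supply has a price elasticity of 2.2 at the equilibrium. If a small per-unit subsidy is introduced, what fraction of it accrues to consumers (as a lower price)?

Consumer share = 11/14

For a small subsidy around the equilibrium, the benefit split depends on the relative slopes, which at a point are proportional to the elasticities.
Buyer share = εs/(εs + |εd|) = 2.2/(2.2 + 0.6) = 11/14; seller share = |εd|/(εs + |εd|) = 3/14.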